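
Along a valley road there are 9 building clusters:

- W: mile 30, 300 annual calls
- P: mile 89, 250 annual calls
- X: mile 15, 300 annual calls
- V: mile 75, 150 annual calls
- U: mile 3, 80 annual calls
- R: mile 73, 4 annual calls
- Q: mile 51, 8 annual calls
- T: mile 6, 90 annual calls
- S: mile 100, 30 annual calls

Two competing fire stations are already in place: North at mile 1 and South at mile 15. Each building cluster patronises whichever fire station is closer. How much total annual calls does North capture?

170

The indifferent point is the midpoint (1+15)/2 = 8; building clusters left of it (closer to North at 1) go to North, those right go to South.
  U at 3 (w=80) → North
  T at 6 (w=90) → North
  X at 15 (w=300) → South
  W at 30 (w=300) → South
  Q at 51 (w=8) → South
  R at 73 (w=4) → South
  V at 75 (w=150) → South
  P at 89 (w=250) → South
  S at 100 (w=30) → South
North captures 170; South captures 1042.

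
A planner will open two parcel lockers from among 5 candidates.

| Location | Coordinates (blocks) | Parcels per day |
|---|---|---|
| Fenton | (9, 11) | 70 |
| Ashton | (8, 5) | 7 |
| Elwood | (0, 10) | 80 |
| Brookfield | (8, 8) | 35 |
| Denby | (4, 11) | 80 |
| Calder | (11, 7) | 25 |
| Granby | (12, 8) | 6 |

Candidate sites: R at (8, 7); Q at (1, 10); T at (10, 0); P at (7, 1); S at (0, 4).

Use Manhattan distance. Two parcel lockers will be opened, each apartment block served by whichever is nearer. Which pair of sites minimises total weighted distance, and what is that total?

Evaluate every pair (each demand assigned to the nearer of the two):
  {R, Q}: total = 904
  {R, S}: total = 1624
  {Q, T}: total = 1654
  {Q, P}: total = 1667
  {Q, S}: total = 1811
  {R, T}: total = 2024
  {R, P}: total = 2024
  {P, S}: total = 2837
  {T, S}: total = 2859
  {T, P}: total = 3735
Best pair: {R, Q} with total 904.

{R, Q}, total 904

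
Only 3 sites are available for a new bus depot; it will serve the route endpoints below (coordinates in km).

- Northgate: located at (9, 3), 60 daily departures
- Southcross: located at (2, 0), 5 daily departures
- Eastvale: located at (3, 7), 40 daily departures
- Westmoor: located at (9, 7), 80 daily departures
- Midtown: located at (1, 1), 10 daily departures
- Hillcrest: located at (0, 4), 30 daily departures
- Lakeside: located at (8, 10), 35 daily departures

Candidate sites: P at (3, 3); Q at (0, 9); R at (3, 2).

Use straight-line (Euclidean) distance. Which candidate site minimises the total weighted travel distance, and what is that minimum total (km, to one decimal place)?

Total weighted distance at each candidate:
  P (3, 3): total = 1536.9
  Q (0, 9): total = 2089.7
  R (3, 2): total = 1661.7
Minimum is at P with total 1536.9 km.

P, total 1536.9 km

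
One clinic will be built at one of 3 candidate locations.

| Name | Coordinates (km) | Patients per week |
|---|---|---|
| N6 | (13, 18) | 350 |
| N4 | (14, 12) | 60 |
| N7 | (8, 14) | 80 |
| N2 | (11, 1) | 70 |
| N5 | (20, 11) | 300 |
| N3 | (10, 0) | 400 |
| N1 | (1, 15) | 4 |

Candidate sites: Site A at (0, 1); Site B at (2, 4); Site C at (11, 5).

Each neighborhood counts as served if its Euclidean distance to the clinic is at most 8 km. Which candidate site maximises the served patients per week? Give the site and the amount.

Coverage radius r = 8 km; a point is covered iff (Δx)²+(Δy)² ≤ 8² = 64.
  Site A (0, 1): covers {none} → 0
  Site B (2, 4): covers {none} → 0
  Site C (11, 5): covers {N4, N2, N3} → 530
Maximum coverage at Site C: 530 patients per week.

Site C, covering 530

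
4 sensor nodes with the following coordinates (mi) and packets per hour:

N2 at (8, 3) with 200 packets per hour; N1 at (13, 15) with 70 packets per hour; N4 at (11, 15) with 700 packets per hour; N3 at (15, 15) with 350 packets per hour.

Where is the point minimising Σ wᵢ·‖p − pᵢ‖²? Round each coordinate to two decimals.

The minimiser of Σwᵢ‖p−pᵢ‖² is the weighted centroid p* = (Σwᵢpᵢ)/(Σwᵢ).
Σwᵢ = 1320.
Σwᵢxᵢ = 200·8 + 70·13 + 700·11 + 350·15 = 15460.
Σwᵢyᵢ = 200·3 + 70·15 + 700·15 + 350·15 = 17400.
x* = 15460/1320 = 11.71, y* = 17400/1320 = 13.18.

(11.71, 13.18)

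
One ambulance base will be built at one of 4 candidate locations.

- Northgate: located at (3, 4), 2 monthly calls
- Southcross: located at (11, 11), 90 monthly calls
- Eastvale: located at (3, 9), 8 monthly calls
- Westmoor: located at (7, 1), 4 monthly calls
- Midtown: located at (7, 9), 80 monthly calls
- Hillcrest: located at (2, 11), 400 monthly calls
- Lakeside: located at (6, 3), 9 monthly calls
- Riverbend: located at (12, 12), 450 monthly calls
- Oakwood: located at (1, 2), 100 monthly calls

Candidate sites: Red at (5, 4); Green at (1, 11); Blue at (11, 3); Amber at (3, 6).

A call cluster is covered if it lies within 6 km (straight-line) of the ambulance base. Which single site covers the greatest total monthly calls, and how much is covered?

Amber, covering 599

Coverage radius r = 6 km; a point is covered iff (Δx)²+(Δy)² ≤ 6² = 36.
  Red (5, 4): covers {Northgate, Eastvale, Westmoor, Midtown, Lakeside, Oakwood} → 203
  Green (1, 11): covers {Eastvale, Hillcrest} → 408
  Blue (11, 3): covers {Westmoor, Lakeside} → 13
  Amber (3, 6): covers {Northgate, Eastvale, Midtown, Hillcrest, Lakeside, Oakwood} → 599
Maximum coverage at Amber: 599 monthly calls.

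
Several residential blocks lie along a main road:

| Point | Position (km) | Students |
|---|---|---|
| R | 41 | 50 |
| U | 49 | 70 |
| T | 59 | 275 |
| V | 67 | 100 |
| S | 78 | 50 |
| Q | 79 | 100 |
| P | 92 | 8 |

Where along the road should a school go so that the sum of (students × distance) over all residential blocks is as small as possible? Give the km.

x = 59

For a sum of weighted absolute distances on a line, the optimum is the weighted median (not the mean). Total weight W = 653; half-weight = 326.5.
Sort by position and accumulate weight:
  km 41 (R, w=50) → cum 50
  km 49 (U, w=70) → cum 120
  km 59 (T, w=275) → cum 395  ≥ 326.5 → median here
  km 67 (V, w=100) → cum 495
  km 78 (S, w=50) → cum 545
  km 79 (Q, w=100) → cum 645
  km 92 (P, w=8) → cum 653
Optimal location: km 59.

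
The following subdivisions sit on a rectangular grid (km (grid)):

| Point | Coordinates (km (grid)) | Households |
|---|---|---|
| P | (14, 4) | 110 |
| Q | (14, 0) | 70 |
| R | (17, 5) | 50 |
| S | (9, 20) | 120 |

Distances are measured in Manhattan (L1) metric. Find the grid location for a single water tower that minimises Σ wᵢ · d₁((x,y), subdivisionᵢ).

Manhattan distance separates: Σwᵢ(|x−xᵢ|+|y−yᵢ|) = Σwᵢ|x−xᵢ| + Σwᵢ|y−yᵢ|, so x and y are optimised independently as 1-D weighted medians.
Total weight W = 350; half = 175.
x-coordinate, sorted with cumulative weight:
  x=9 (S, w=120) cum 120
  x=14 (P, w=110) cum 230  ← median
  x=14 (Q, w=70) cum 300
  x=17 (R, w=50) cum 350
⇒ x* = 14
y-coordinate, sorted with cumulative weight:
  y=0 (Q, w=70) cum 70
  y=4 (P, w=110) cum 180  ← median
  y=5 (R, w=50) cum 230
  y=20 (S, w=120) cum 350
⇒ y* = 4

(14, 4)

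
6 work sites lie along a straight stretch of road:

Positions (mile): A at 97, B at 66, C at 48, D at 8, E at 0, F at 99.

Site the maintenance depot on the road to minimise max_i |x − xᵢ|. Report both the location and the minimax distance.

The 1-center on a line is the midpoint of the two extreme points: leftmost at 0, rightmost at 99.
Optimal location = (0 + 99)/2 = 49.5; maximum distance = (99 − 0)/2 = 49.5.

location 49.5, max distance 49.5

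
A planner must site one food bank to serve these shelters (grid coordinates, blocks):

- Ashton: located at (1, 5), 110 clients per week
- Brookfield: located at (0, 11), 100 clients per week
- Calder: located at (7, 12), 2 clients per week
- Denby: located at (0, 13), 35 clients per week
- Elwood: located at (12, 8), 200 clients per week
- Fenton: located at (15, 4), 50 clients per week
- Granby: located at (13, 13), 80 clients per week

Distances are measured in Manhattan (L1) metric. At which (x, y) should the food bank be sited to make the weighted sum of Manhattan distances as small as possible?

(12, 8)

Manhattan distance separates: Σwᵢ(|x−xᵢ|+|y−yᵢ|) = Σwᵢ|x−xᵢ| + Σwᵢ|y−yᵢ|, so x and y are optimised independently as 1-D weighted medians.
Total weight W = 577; half = 288.5.
x-coordinate, sorted with cumulative weight:
  x=0 (Brookfield, w=100) cum 100
  x=0 (Denby, w=35) cum 135
  x=1 (Ashton, w=110) cum 245
  x=7 (Calder, w=2) cum 247
  x=12 (Elwood, w=200) cum 447  ← median
  x=13 (Granby, w=80) cum 527
  x=15 (Fenton, w=50) cum 577
⇒ x* = 12
y-coordinate, sorted with cumulative weight:
  y=4 (Fenton, w=50) cum 50
  y=5 (Ashton, w=110) cum 160
  y=8 (Elwood, w=200) cum 360  ← median
  y=11 (Brookfield, w=100) cum 460
  y=12 (Calder, w=2) cum 462
  y=13 (Denby, w=35) cum 497
  y=13 (Granby, w=80) cum 577
⇒ y* = 8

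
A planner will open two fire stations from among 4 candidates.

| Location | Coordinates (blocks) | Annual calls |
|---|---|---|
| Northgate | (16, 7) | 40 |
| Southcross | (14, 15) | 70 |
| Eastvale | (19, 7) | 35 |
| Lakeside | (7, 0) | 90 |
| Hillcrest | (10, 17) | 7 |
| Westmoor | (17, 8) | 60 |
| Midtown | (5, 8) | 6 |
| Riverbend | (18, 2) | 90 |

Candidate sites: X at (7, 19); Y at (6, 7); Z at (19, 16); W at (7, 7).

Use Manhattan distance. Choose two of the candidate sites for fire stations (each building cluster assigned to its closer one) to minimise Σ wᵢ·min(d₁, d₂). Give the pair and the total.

Evaluate every pair (each demand assigned to the nearer of the two):
  {Z, W}: total = 3763
  {Y, Z}: total = 3887
  {X, W}: total = 4333
  {X, Y}: total = 4642
  {Y, W}: total = 4663
  {X, Z}: total = 4988
Best pair: {Z, W} with total 3763.

{Z, W}, total 3763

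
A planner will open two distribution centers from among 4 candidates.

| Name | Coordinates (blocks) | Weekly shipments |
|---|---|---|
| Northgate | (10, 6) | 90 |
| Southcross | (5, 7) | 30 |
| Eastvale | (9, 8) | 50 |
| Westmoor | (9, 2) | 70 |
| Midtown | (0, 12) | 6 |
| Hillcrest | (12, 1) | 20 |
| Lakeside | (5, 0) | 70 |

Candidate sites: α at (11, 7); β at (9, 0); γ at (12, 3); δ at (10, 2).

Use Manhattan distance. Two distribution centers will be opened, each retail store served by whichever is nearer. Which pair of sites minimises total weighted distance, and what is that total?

{α, β}, total 1106

Evaluate every pair (each demand assigned to the nearer of the two):
  {α, β}: total = 1106
  {α, δ}: total = 1226
  {β, δ}: total = 1540
  {α, γ}: total = 1626
  {γ, δ}: total = 1730
  {β, γ}: total = 1766
Best pair: {α, β} with total 1106.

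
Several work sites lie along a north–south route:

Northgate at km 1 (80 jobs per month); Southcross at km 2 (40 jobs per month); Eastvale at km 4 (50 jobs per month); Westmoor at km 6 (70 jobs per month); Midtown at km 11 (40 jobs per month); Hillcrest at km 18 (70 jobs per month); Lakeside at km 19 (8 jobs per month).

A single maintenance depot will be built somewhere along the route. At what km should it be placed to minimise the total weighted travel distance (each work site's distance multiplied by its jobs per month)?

x = 6

For a sum of weighted absolute distances on a line, the optimum is the weighted median (not the mean). Total weight W = 358; half-weight = 179.
Sort by position and accumulate weight:
  km 1 (Northgate, w=80) → cum 80
  km 2 (Southcross, w=40) → cum 120
  km 4 (Eastvale, w=50) → cum 170
  km 6 (Westmoor, w=70) → cum 240  ≥ 179 → median here
  km 11 (Midtown, w=40) → cum 280
  km 18 (Hillcrest, w=70) → cum 350
  km 19 (Lakeside, w=8) → cum 358
Optimal location: km 6.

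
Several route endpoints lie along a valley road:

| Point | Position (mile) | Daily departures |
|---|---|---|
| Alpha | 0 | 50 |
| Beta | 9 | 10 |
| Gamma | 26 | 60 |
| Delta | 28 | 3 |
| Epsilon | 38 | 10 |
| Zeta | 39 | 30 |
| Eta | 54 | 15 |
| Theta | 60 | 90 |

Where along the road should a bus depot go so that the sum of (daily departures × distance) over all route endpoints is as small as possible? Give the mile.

For a sum of weighted absolute distances on a line, the optimum is the weighted median (not the mean). Total weight W = 268; half-weight = 134.
Sort by position and accumulate weight:
  mile 0 (Alpha, w=50) → cum 50
  mile 9 (Beta, w=10) → cum 60
  mile 26 (Gamma, w=60) → cum 120
  mile 28 (Delta, w=3) → cum 123
  mile 38 (Epsilon, w=10) → cum 133
  mile 39 (Zeta, w=30) → cum 163  ≥ 134 → median here
  mile 54 (Eta, w=15) → cum 178
  mile 60 (Theta, w=90) → cum 268
Optimal location: mile 39.

x = 39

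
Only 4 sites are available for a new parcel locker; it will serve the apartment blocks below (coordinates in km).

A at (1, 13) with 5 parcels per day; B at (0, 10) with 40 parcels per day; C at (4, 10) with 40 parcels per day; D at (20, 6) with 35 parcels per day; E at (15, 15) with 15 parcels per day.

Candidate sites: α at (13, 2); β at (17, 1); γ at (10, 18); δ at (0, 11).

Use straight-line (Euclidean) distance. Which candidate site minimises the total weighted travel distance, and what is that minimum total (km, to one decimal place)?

δ, total 1170.5 km

Total weighted distance at each candidate:
  α (13, 2): total = 1653.1
  β (17, 1): total = 1918.1
  γ (10, 18): total = 1597.9
  δ (0, 11): total = 1170.5
Minimum is at δ with total 1170.5 km.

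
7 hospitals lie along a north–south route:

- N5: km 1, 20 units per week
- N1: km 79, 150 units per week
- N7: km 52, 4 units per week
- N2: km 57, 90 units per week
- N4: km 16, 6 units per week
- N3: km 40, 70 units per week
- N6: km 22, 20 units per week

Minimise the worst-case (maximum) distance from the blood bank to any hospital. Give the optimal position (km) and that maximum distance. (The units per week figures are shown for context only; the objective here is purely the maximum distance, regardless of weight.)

location 40, max distance 39

The 1-center on a line is the midpoint of the two extreme points: leftmost at 1, rightmost at 79.
Optimal location = (1 + 79)/2 = 40; maximum distance = (79 − 1)/2 = 39.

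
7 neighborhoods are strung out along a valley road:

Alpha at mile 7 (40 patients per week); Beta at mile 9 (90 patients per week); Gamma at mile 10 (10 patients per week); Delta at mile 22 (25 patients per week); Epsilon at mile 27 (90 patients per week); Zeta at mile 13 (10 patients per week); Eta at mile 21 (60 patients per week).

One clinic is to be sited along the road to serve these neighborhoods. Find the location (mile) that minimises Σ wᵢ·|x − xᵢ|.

For a sum of weighted absolute distances on a line, the optimum is the weighted median (not the mean). Total weight W = 325; half-weight = 162.5.
Sort by position and accumulate weight:
  mile 7 (Alpha, w=40) → cum 40
  mile 9 (Beta, w=90) → cum 130
  mile 10 (Gamma, w=10) → cum 140
  mile 13 (Zeta, w=10) → cum 150
  mile 21 (Eta, w=60) → cum 210  ≥ 162.5 → median here
  mile 22 (Delta, w=25) → cum 235
  mile 27 (Epsilon, w=90) → cum 325
Optimal location: mile 21.

x = 21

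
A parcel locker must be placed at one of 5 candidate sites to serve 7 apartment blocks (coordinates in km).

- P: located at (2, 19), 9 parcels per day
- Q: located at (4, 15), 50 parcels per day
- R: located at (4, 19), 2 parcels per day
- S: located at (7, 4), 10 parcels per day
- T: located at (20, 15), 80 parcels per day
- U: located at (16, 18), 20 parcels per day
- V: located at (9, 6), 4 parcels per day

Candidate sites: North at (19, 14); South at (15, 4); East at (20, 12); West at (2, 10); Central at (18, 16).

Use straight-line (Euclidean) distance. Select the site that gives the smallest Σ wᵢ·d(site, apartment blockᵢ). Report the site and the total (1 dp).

Central, total 1329.0 km

Total weighted distance at each candidate:
  North (19, 14): total = 1363.3
  South (15, 4): total = 2346.3
  East (20, 12): total = 1609.7
  West (2, 10): total = 2296.1
  Central (18, 16): total = 1329.0
Minimum is at Central with total 1329.0 km.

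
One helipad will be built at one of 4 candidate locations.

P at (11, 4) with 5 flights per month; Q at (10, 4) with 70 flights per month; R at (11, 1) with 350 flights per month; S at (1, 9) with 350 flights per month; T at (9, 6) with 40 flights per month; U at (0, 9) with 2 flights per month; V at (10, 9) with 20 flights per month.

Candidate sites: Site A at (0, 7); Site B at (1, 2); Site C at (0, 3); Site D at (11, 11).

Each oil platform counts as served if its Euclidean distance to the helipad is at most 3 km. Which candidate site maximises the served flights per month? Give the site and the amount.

Coverage radius r = 3 km; a point is covered iff (Δx)²+(Δy)² ≤ 3² = 9.
  Site A (0, 7): covers {S, U} → 352
  Site B (1, 2): covers {none} → 0
  Site C (0, 3): covers {none} → 0
  Site D (11, 11): covers {V} → 20
Maximum coverage at Site A: 352 flights per month.

Site A, covering 352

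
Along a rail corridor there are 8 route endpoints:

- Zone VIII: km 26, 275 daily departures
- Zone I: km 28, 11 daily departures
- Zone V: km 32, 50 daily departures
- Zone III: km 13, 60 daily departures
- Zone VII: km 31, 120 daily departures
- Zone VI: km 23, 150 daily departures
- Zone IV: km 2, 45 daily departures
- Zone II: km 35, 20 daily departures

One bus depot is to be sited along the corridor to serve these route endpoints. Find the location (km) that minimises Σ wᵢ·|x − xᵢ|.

For a sum of weighted absolute distances on a line, the optimum is the weighted median (not the mean). Total weight W = 731; half-weight = 365.5.
Sort by position and accumulate weight:
  km 2 (Zone IV, w=45) → cum 45
  km 13 (Zone III, w=60) → cum 105
  km 23 (Zone VI, w=150) → cum 255
  km 26 (Zone VIII, w=275) → cum 530  ≥ 365.5 → median here
  km 28 (Zone I, w=11) → cum 541
  km 31 (Zone VII, w=120) → cum 661
  km 32 (Zone V, w=50) → cum 711
  km 35 (Zone II, w=20) → cum 731
Optimal location: km 26.

x = 26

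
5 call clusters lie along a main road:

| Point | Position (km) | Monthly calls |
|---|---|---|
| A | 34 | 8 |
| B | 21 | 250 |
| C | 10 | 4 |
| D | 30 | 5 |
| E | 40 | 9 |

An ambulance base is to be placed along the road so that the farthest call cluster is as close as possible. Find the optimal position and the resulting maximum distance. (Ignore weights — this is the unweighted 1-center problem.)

The 1-center on a line is the midpoint of the two extreme points: leftmost at 10, rightmost at 40.
Optimal location = (10 + 40)/2 = 25; maximum distance = (40 − 10)/2 = 15.

location 25, max distance 15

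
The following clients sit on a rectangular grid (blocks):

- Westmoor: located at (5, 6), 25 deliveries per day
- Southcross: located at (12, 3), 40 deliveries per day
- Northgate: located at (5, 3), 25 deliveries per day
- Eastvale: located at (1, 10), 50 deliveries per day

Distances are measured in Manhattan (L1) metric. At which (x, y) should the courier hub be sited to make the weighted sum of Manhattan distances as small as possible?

Manhattan distance separates: Σwᵢ(|x−xᵢ|+|y−yᵢ|) = Σwᵢ|x−xᵢ| + Σwᵢ|y−yᵢ|, so x and y are optimised independently as 1-D weighted medians.
Total weight W = 140; half = 70.
x-coordinate, sorted with cumulative weight:
  x=1 (Eastvale, w=50) cum 50
  x=5 (Westmoor, w=25) cum 75  ← median
  x=5 (Northgate, w=25) cum 100
  x=12 (Southcross, w=40) cum 140
⇒ x* = 5
y-coordinate, sorted with cumulative weight:
  y=3 (Southcross, w=40) cum 40
  y=3 (Northgate, w=25) cum 65
  y=6 (Westmoor, w=25) cum 90  ← median
  y=10 (Eastvale, w=50) cum 140
⇒ y* = 6

(5, 6)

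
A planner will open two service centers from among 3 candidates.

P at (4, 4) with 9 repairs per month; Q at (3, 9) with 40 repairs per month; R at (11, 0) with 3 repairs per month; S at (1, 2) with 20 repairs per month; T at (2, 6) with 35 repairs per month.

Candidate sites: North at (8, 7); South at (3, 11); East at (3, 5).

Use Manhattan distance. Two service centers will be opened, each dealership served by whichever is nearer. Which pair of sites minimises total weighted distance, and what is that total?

Evaluate every pair (each demand assigned to the nearer of the two):
  {South, East}: total = 307
  {North, East}: total = 378
  {North, South}: total = 603
Best pair: {South, East} with total 307.

{South, East}, total 307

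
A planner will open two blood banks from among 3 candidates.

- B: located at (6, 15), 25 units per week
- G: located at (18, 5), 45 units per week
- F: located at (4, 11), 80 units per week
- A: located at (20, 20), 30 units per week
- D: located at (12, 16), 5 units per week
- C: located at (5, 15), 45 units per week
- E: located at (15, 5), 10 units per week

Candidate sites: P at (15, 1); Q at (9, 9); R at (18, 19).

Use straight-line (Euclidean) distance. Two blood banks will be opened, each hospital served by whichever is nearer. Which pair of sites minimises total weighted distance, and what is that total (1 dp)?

{Q, R}, total 1539.0

Evaluate every pair (each demand assigned to the nearer of the two):
  {Q, R}: total = 1539.0
  {P, Q}: total = 1692.8
  {P, R}: total = 2483.2
Best pair: {Q, R} with total 1539.0.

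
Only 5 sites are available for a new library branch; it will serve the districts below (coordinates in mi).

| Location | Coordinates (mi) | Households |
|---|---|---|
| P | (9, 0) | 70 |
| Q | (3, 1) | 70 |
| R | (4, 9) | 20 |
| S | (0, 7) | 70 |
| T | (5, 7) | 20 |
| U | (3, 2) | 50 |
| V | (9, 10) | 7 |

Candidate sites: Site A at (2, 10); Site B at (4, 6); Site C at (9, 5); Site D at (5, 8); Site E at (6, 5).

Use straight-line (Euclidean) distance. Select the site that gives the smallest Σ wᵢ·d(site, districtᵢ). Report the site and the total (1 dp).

Total weighted distance at each candidate:
  Site A (2, 10): total = 2322.4
  Site B (4, 6): total = 1531.5
  Site C (9, 5): total = 2088.1
  Site D (5, 8): total = 1888.5
  Site E (6, 5): total = 1588.0
Minimum is at Site B with total 1531.5 mi.

Site B, total 1531.5 mi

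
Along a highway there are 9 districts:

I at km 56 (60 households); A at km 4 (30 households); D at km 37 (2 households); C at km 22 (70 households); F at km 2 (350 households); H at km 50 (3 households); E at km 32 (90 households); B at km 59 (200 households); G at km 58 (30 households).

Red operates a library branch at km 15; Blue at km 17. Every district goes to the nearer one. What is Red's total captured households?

380

The indifferent point is the midpoint (15+17)/2 = 16; districts left of it (closer to Red at 15) go to Red, those right go to Blue.
  F at 2 (w=350) → Red
  A at 4 (w=30) → Red
  C at 22 (w=70) → Blue
  E at 32 (w=90) → Blue
  D at 37 (w=2) → Blue
  H at 50 (w=3) → Blue
  I at 56 (w=60) → Blue
  G at 58 (w=30) → Blue
  B at 59 (w=200) → Blue
Red captures 380; Blue captures 455.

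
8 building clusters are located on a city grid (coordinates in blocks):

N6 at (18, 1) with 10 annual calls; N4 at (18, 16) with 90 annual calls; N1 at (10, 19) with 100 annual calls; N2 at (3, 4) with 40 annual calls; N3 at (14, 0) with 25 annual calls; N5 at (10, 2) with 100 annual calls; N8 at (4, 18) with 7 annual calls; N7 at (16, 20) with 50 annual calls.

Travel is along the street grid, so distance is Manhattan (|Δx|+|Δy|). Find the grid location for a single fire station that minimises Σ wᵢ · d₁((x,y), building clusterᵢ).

Manhattan distance separates: Σwᵢ(|x−xᵢ|+|y−yᵢ|) = Σwᵢ|x−xᵢ| + Σwᵢ|y−yᵢ|, so x and y are optimised independently as 1-D weighted medians.
Total weight W = 422; half = 211.
x-coordinate, sorted with cumulative weight:
  x=3 (N2, w=40) cum 40
  x=4 (N8, w=7) cum 47
  x=10 (N1, w=100) cum 147
  x=10 (N5, w=100) cum 247  ← median
  x=14 (N3, w=25) cum 272
  x=16 (N7, w=50) cum 322
  x=18 (N6, w=10) cum 332
  x=18 (N4, w=90) cum 422
⇒ x* = 10
y-coordinate, sorted with cumulative weight:
  y=0 (N3, w=25) cum 25
  y=1 (N6, w=10) cum 35
  y=2 (N5, w=100) cum 135
  y=4 (N2, w=40) cum 175
  y=16 (N4, w=90) cum 265  ← median
  y=18 (N8, w=7) cum 272
  y=19 (N1, w=100) cum 372
  y=20 (N7, w=50) cum 422
⇒ y* = 16

(10, 16)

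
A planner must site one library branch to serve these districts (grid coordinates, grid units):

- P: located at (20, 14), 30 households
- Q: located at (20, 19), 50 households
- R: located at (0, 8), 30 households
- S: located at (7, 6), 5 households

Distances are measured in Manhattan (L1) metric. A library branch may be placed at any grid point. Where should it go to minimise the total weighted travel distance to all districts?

(20, 14)

Manhattan distance separates: Σwᵢ(|x−xᵢ|+|y−yᵢ|) = Σwᵢ|x−xᵢ| + Σwᵢ|y−yᵢ|, so x and y are optimised independently as 1-D weighted medians.
Total weight W = 115; half = 57.5.
x-coordinate, sorted with cumulative weight:
  x=0 (R, w=30) cum 30
  x=7 (S, w=5) cum 35
  x=20 (P, w=30) cum 65  ← median
  x=20 (Q, w=50) cum 115
⇒ x* = 20
y-coordinate, sorted with cumulative weight:
  y=6 (S, w=5) cum 5
  y=8 (R, w=30) cum 35
  y=14 (P, w=30) cum 65  ← median
  y=19 (Q, w=50) cum 115
⇒ y* = 14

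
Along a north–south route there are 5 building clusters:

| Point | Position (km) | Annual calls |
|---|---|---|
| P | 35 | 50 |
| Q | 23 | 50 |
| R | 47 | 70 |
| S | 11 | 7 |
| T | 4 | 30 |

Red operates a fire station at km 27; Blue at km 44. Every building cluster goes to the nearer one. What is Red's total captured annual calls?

137

The indifferent point is the midpoint (27+44)/2 = 35.5; building clusters left of it (closer to Red at 27) go to Red, those right go to Blue.
  T at 4 (w=30) → Red
  S at 11 (w=7) → Red
  Q at 23 (w=50) → Red
  P at 35 (w=50) → Red
  R at 47 (w=70) → Blue
Red captures 137; Blue captures 70.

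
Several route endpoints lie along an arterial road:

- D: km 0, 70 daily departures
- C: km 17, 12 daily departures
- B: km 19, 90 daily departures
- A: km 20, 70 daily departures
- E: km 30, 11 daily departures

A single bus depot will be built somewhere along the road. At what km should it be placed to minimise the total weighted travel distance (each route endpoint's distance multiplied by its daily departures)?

For a sum of weighted absolute distances on a line, the optimum is the weighted median (not the mean). Total weight W = 253; half-weight = 126.5.
Sort by position and accumulate weight:
  km 0 (D, w=70) → cum 70
  km 17 (C, w=12) → cum 82
  km 19 (B, w=90) → cum 172  ≥ 126.5 → median here
  km 20 (A, w=70) → cum 242
  km 30 (E, w=11) → cum 253
Optimal location: km 19.

x = 19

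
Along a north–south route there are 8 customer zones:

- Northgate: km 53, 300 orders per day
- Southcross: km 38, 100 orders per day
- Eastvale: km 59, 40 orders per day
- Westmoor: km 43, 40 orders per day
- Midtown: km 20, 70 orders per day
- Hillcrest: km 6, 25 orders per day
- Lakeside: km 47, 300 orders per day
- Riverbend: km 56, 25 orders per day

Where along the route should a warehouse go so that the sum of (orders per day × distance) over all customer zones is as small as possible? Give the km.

For a sum of weighted absolute distances on a line, the optimum is the weighted median (not the mean). Total weight W = 900; half-weight = 450.
Sort by position and accumulate weight:
  km 6 (Hillcrest, w=25) → cum 25
  km 20 (Midtown, w=70) → cum 95
  km 38 (Southcross, w=100) → cum 195
  km 43 (Westmoor, w=40) → cum 235
  km 47 (Lakeside, w=300) → cum 535  ≥ 450 → median here
  km 53 (Northgate, w=300) → cum 835
  km 56 (Riverbend, w=25) → cum 860
  km 59 (Eastvale, w=40) → cum 900
Optimal location: km 47.

x = 47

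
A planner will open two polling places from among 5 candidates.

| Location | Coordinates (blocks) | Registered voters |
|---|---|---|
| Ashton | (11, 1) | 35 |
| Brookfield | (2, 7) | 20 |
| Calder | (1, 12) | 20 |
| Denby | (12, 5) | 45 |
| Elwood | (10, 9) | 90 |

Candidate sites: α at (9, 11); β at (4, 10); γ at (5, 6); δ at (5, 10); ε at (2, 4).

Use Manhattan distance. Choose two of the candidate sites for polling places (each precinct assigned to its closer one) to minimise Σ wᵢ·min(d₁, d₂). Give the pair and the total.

{α, γ}, total 1275

Evaluate every pair (each demand assigned to the nearer of the two):
  {α, γ}: total = 1275
  {α, β}: total = 1295
  {α, δ}: total = 1335
  {α, ε}: total = 1335
  {γ, δ}: total = 1485
  {β, γ}: total = 1555
  {δ, ε}: total = 1635
  {β, ε}: total = 1705
  {γ, ε}: total = 1705
  {β, δ}: total = 1805
Best pair: {α, γ} with total 1275.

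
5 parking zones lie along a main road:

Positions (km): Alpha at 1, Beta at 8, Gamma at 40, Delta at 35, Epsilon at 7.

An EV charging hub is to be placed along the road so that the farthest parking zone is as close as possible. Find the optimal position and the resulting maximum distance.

location 20.5, max distance 19.5

The 1-center on a line is the midpoint of the two extreme points: leftmost at 1, rightmost at 40.
Optimal location = (1 + 40)/2 = 20.5; maximum distance = (40 − 1)/2 = 19.5.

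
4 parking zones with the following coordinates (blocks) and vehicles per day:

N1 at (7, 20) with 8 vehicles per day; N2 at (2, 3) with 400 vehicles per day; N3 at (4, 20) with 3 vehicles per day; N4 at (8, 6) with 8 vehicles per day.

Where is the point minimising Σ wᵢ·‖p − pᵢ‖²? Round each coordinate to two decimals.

(2.22, 3.50)

The minimiser of Σwᵢ‖p−pᵢ‖² is the weighted centroid p* = (Σwᵢpᵢ)/(Σwᵢ).
Σwᵢ = 419.
Σwᵢxᵢ = 8·7 + 400·2 + 3·4 + 8·8 = 932.
Σwᵢyᵢ = 8·20 + 400·3 + 3·20 + 8·6 = 1468.
x* = 932/419 = 2.22, y* = 1468/419 = 3.50.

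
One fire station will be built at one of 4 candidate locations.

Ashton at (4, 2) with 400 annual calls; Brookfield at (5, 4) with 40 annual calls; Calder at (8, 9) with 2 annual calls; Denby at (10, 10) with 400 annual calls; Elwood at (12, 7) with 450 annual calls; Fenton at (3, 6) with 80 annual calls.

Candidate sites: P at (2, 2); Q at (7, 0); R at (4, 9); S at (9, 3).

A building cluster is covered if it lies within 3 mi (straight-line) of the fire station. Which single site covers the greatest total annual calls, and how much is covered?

Coverage radius r = 3 mi; a point is covered iff (Δx)²+(Δy)² ≤ 3² = 9.
  P (2, 2): covers {Ashton} → 400
  Q (7, 0): covers {none} → 0
  R (4, 9): covers {none} → 0
  S (9, 3): covers {none} → 0
Maximum coverage at P: 400 annual calls.

P, covering 400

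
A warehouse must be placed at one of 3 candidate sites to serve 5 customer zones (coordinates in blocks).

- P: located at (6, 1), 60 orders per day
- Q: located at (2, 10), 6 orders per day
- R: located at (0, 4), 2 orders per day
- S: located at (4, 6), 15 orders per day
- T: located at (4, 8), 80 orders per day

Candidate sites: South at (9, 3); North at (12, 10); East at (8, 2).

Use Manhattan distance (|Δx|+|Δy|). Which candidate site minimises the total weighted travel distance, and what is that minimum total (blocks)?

Total weighted distance at each candidate:
  South (9, 3): total = 1324
  North (12, 10): total = 1976
  East (8, 2): total = 1204
Minimum is at East with total 1204 blocks.

East, total 1204 blocks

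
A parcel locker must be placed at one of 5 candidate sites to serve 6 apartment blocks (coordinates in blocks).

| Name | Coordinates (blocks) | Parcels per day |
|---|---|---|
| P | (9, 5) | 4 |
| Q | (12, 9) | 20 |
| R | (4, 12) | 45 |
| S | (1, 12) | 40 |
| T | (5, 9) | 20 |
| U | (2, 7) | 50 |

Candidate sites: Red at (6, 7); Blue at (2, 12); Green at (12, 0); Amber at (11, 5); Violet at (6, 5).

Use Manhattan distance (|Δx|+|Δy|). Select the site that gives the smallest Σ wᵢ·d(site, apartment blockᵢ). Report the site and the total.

Total weighted distance at each candidate:
  Red (6, 7): total = 1155
  Blue (2, 12): total = 816
  Green (12, 0): total = 3202
  Amber (11, 5): total = 2168
  Violet (6, 5): total = 1497
Minimum is at Blue with total 816 blocks.

Blue, total 816 blocks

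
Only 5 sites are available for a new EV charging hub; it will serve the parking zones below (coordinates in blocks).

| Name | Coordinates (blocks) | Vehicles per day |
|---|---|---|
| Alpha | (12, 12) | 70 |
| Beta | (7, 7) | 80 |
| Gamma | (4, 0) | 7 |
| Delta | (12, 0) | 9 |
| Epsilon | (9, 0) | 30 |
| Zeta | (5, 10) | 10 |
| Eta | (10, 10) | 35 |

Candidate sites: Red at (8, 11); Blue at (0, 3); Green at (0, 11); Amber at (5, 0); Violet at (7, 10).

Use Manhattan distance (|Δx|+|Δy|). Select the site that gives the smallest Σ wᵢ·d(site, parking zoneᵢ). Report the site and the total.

Total weighted distance at each candidate:
  Red (8, 11): total = 1495
  Blue (0, 3): total = 3609
  Green (0, 11): total = 3147
  Amber (5, 0): total = 2865
  Violet (7, 10): total = 1441
Minimum is at Violet with total 1441 blocks.

Violet, total 1441 blocks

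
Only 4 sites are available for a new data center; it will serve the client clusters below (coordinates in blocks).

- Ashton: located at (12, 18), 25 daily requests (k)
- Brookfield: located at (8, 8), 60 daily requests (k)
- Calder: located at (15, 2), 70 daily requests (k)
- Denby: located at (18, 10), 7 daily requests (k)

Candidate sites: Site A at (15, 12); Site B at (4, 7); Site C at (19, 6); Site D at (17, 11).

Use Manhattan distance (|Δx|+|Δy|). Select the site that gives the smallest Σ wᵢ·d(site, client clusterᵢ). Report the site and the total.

Total weighted distance at each candidate:
  Site A (15, 12): total = 1620
  Site B (4, 7): total = 2014
  Site C (19, 6): total = 1850
  Site D (17, 11): total = 1804
Minimum is at Site A with total 1620 blocks.

Site A, total 1620 blocks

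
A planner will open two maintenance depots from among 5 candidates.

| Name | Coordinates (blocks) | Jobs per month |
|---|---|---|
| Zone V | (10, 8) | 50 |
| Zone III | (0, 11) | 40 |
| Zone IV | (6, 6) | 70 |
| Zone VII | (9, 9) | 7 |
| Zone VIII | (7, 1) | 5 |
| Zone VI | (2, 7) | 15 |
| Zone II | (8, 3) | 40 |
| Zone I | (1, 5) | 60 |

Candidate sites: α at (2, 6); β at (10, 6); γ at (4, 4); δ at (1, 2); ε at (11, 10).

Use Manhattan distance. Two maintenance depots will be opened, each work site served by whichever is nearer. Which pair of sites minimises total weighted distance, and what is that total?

Evaluate every pair (each demand assigned to the nearer of the two):
  {α, β}: total = 1063
  {α, ε}: total = 1276
  {β, δ}: total = 1313
  {β, γ}: total = 1393
  {γ, ε}: total = 1436
  {α, γ}: total = 1495
  {α, δ}: total = 1620
  {γ, δ}: total = 1735
  {δ, ε}: total = 1826
  {β, ε}: total = 1856
Best pair: {α, β} with total 1063.

{α, β}, total 1063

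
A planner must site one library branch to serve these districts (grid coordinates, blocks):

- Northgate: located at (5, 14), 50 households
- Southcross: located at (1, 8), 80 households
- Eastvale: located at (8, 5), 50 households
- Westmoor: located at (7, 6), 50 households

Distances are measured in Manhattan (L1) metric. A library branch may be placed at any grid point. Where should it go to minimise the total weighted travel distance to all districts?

(5, 8)

Manhattan distance separates: Σwᵢ(|x−xᵢ|+|y−yᵢ|) = Σwᵢ|x−xᵢ| + Σwᵢ|y−yᵢ|, so x and y are optimised independently as 1-D weighted medians.
Total weight W = 230; half = 115.
x-coordinate, sorted with cumulative weight:
  x=1 (Southcross, w=80) cum 80
  x=5 (Northgate, w=50) cum 130  ← median
  x=7 (Westmoor, w=50) cum 180
  x=8 (Eastvale, w=50) cum 230
⇒ x* = 5
y-coordinate, sorted with cumulative weight:
  y=5 (Eastvale, w=50) cum 50
  y=6 (Westmoor, w=50) cum 100
  y=8 (Southcross, w=80) cum 180  ← median
  y=14 (Northgate, w=50) cum 230
⇒ y* = 8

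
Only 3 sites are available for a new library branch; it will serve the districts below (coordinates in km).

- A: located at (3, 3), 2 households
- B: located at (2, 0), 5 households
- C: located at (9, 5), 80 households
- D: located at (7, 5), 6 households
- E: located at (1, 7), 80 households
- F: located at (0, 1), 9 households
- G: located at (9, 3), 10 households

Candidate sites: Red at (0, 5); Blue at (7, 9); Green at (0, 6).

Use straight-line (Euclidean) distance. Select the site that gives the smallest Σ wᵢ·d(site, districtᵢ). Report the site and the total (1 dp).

Green, total 1060.0 km

Total weighted distance at each candidate:
  Red (0, 5): total = 1103.2
  Blue (7, 9): total = 1112.6
  Green (0, 6): total = 1060.0
Minimum is at Green with total 1060.0 km.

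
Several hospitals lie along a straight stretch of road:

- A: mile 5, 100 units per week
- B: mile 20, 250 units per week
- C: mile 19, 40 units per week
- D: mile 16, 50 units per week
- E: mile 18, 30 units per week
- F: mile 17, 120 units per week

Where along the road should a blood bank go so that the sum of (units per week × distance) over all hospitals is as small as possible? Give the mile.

For a sum of weighted absolute distances on a line, the optimum is the weighted median (not the mean). Total weight W = 590; half-weight = 295.
Sort by position and accumulate weight:
  mile 5 (A, w=100) → cum 100
  mile 16 (D, w=50) → cum 150
  mile 17 (F, w=120) → cum 270
  mile 18 (E, w=30) → cum 300  ≥ 295 → median here
  mile 19 (C, w=40) → cum 340
  mile 20 (B, w=250) → cum 590
Optimal location: mile 18.

x = 18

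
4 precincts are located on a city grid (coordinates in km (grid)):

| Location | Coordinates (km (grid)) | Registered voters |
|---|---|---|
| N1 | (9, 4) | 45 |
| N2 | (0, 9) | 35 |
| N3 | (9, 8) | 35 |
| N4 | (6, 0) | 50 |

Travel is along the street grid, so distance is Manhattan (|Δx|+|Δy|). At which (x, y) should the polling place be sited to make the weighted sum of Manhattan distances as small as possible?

(6, 4)

Manhattan distance separates: Σwᵢ(|x−xᵢ|+|y−yᵢ|) = Σwᵢ|x−xᵢ| + Σwᵢ|y−yᵢ|, so x and y are optimised independently as 1-D weighted medians.
Total weight W = 165; half = 82.5.
x-coordinate, sorted with cumulative weight:
  x=0 (N2, w=35) cum 35
  x=6 (N4, w=50) cum 85  ← median
  x=9 (N1, w=45) cum 130
  x=9 (N3, w=35) cum 165
⇒ x* = 6
y-coordinate, sorted with cumulative weight:
  y=0 (N4, w=50) cum 50
  y=4 (N1, w=45) cum 95  ← median
  y=8 (N3, w=35) cum 130
  y=9 (N2, w=35) cum 165
⇒ y* = 4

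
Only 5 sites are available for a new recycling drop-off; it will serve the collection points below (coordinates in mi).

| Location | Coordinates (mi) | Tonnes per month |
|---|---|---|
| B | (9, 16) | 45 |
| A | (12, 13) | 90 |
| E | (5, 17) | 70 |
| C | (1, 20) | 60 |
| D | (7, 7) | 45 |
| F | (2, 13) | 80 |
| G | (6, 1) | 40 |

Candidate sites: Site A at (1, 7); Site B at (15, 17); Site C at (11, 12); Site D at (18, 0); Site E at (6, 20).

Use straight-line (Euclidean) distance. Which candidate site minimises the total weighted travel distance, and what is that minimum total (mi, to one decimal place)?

Total weighted distance at each candidate:
  Site A (1, 7): total = 4272.5
  Site B (15, 17): total = 4681.5
  Site C (11, 12): total = 3139.5
  Site D (18, 0): total = 7905.3
  Site E (6, 20): total = 3567.8
Minimum is at Site C with total 3139.5 mi.

Site C, total 3139.5 mi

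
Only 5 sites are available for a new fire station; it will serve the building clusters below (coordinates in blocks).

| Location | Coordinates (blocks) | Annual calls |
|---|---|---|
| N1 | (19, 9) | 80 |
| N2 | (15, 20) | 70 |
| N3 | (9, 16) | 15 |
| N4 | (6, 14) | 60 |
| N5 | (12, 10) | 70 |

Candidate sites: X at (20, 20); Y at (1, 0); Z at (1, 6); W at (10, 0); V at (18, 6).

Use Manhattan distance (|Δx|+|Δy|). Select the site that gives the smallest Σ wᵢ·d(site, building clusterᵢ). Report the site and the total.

V, total 3695 blocks

Total weighted distance at each candidate:
  X (20, 20): total = 3995
  Y (1, 0): total = 7510
  Z (1, 6): total = 5740
  W (10, 0): total = 5365
  V (18, 6): total = 3695
Minimum is at V with total 3695 blocks.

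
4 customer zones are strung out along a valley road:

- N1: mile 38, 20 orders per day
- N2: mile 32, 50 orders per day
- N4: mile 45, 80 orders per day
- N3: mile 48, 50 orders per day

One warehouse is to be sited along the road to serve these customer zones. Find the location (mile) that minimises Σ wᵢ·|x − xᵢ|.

x = 45

For a sum of weighted absolute distances on a line, the optimum is the weighted median (not the mean). Total weight W = 200; half-weight = 100.
Sort by position and accumulate weight:
  mile 32 (N2, w=50) → cum 50
  mile 38 (N1, w=20) → cum 70
  mile 45 (N4, w=80) → cum 150  ≥ 100 → median here
  mile 48 (N3, w=50) → cum 200
Optimal location: mile 45.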